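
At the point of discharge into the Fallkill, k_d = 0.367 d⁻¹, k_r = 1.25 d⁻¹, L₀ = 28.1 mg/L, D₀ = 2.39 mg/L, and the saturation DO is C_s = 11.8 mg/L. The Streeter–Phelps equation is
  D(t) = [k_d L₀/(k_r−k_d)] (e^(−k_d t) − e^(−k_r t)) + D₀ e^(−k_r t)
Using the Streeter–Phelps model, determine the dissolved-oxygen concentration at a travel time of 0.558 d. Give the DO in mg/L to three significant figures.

k_d L₀/(k_r−k_d) = 0.367×28.1/(1.25−0.367) = 10.31/0.8830 = 11.68 mg/L.
e^(−k_d t) = e^(−0.367×0.5580) = 0.8148; e^(−k_r t) = e^(−1.25×0.5580) = 0.4978.
D = 11.68 × (0.8148 − 0.4978) + 2.39 × 0.4978 = 3.702 + 1.190 = 4.892 mg/L.
DO = C_s − D = 11.8 − 4.892 = 6.908 mg/L.

DO ≈ 6.91 mg/L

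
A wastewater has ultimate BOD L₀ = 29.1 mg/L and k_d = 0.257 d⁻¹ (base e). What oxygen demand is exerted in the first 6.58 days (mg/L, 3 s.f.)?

y_t = L₀(1 − e^(−k_d t)) = 29.1 × (1 − e^(−0.257×6.58))
= 29.1 × (1 − 0.1843) = 29.1 × 0.8157 = 23.74 mg/L.

y ≈ 23.7 mg/L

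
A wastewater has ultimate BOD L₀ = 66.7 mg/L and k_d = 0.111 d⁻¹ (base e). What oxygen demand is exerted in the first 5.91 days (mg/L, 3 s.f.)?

y ≈ 32.1 mg/L

y_t = L₀(1 − e^(−k_d t)) = 66.7 × (1 − e^(−0.111×5.91))
= 66.7 × (1 − 0.5189) = 66.7 × 0.4811 = 32.09 mg/L.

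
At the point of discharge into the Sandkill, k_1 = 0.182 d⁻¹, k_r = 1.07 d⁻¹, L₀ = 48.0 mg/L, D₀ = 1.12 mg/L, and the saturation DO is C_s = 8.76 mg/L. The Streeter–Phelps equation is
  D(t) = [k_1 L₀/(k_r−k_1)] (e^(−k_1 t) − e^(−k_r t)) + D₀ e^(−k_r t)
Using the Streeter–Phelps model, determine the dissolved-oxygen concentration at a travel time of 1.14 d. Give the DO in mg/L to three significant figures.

DO ≈ 3.34 mg/L

k_1 L₀/(k_r−k_1) = 0.182×48.0/(1.07−0.182) = 8.736/0.8880 = 9.838 mg/L.
e^(−k_1 t) = e^(−0.182×1.140) = 0.8126; e^(−k_r t) = e^(−1.07×1.140) = 0.2953.
D = 9.838 × (0.8126 − 0.2953) + 1.12 × 0.2953 = 5.090 + 0.3307 = 5.420 mg/L.
DO = C_s − D = 8.76 − 5.420 = 3.340 mg/L.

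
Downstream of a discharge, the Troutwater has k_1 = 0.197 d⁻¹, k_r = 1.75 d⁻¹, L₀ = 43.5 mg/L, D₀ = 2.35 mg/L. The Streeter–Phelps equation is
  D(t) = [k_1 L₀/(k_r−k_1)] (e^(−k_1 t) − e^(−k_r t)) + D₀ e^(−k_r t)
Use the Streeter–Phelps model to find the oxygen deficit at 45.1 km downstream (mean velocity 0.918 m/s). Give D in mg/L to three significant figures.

Travel time t = x/v = 45.1 km / (0.918 m/s) = 45100 m / 0.918 m/s = 49130 s = 0.5686 d.
k_1 L₀/(k_r−k_1) = 0.197×43.5/(1.75−0.197) = 8.569/1.553 = 5.518 mg/L.
e^(−k_1 t) = e^(−0.197×0.5686) = 0.8940; e^(−k_r t) = e^(−1.75×0.5686) = 0.3697.
D = 5.518 × (0.8940 − 0.3697) + 2.35 × 0.3697 = 2.893 + 0.8688 = 3.762 mg/L.

D ≈ 3.76 mg/L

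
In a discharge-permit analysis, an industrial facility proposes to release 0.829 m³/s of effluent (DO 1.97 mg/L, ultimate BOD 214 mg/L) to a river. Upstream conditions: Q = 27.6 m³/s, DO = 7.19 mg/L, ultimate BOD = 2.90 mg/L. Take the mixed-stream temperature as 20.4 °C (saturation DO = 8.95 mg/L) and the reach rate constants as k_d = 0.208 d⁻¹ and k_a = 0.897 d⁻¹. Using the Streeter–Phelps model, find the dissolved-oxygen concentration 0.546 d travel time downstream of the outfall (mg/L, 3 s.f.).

Mixed DO = (27.6×7.19 + 0.829×1.97)/(27.6+0.829) = 200.1/28.43 = 7.038 mg/L.
Mixed L₀ = (27.6×2.90 + 0.829×214)/(28.43) = 257.4/28.43 = 9.056 mg/L.
Initial deficit D₀ = C_s − DO₀ = 8.95 − 7.038 = 1.912 mg/L.
D(0.546) = [0.208×9.056/(0.897−0.208)](e^(−0.208×0.546) − e^(−0.897×0.546)) + 1.912 e^(−0.897×0.546)
= 2.734 × (0.8926 − 0.6128) + 1.912 × 0.6128 = 1.937 mg/L.
DO = 8.95 − 1.937 = 7.013 mg/L.

DO ≈ 7.01 mg/L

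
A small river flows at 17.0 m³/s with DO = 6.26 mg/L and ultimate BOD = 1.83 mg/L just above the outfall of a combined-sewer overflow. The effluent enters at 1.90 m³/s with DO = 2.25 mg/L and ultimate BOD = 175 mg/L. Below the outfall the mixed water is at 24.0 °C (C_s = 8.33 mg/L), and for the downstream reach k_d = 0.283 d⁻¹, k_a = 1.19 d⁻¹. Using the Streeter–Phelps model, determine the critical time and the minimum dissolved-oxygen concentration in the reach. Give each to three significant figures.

Mixed DO = (17.0×6.26 + 1.90×2.25)/(17.0+1.90) = 110.7/18.90 = 5.857 mg/L.
Mixed L₀ = (17.0×1.83 + 1.90×175)/(18.90) = 363.6/18.90 = 19.24 mg/L.
Initial deficit D₀ = C_s − DO₀ = 8.33 − 5.857 = 2.473 mg/L.
t_c = (1/0.9070) ln[(1.19/0.283)(1 − 2.473×0.9070/(0.283×19.24))] = 1.103 × ln(2.473) = 0.9981 d.
D_c = (0.283/1.19) × 19.24 × e^(−0.283×0.9981) = 0.2378 × 19.24 × 0.7539 = 3.449 mg/L.
Minimum DO = 8.33 − 3.449 = 4.881 mg/L.

t_c ≈ 0.998 d; minimum DO ≈ 4.88 mg/L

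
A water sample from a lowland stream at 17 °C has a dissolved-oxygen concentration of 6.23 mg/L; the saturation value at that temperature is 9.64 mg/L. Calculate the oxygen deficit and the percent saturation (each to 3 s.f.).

D = C_s − C = 9.64 − 6.23 = 3.41 mg/L.
% saturation = 6.23/9.64 × 100 = 64.6 %.

D ≈ 3.41 mg/L; 64.6 % saturation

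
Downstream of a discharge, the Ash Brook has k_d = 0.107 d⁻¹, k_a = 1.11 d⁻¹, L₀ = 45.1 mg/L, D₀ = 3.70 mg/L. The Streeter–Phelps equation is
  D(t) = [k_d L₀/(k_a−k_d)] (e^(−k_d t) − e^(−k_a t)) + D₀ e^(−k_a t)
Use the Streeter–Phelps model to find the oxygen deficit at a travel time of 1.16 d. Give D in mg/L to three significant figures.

D ≈ 3.94 mg/L

k_d L₀/(k_a−k_d) = 0.107×45.1/(1.11−0.107) = 4.826/1.003 = 4.811 mg/L.
e^(−k_d t) = e^(−0.107×1.160) = 0.8833; e^(−k_a t) = e^(−1.11×1.160) = 0.2759.
D = 4.811 × (0.8833 − 0.2759) + 3.70 × 0.2759 = 2.922 + 1.021 = 3.943 mg/L.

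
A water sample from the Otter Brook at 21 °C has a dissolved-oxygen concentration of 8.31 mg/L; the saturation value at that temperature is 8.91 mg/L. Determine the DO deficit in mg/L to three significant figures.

D = C_s − C = 8.91 − 8.31 = 0.600 mg/L.

D ≈ 0.600 mg/L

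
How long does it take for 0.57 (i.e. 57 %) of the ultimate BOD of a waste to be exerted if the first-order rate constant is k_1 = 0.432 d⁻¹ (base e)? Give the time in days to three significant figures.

t ≈ 1.95 d

y/L₀ = 1 − e^(−k_1 t) = 0.57 ⇒ e^(−k_1 t) = 0.430
t = −ln(0.430) / 0.432 = 0.8440 / 0.432 = 1.954 d.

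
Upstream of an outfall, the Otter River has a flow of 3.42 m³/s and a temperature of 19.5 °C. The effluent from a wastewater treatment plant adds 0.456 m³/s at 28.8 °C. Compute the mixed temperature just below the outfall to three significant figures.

Flow-weighted mixing: C = (Q_r C_r + Q_w C_w)/(Q_r + Q_w)
= (3.42×19.5 + 0.456×28.8)/(3.42 + 0.456) = 79.82/3.876 = 20.59 °C.

20.6 °C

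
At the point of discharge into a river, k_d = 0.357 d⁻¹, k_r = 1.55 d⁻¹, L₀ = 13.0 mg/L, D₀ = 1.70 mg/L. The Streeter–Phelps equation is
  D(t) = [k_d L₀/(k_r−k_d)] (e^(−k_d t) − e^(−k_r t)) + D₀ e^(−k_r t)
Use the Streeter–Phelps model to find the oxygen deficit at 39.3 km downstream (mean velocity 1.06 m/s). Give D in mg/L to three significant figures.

Travel time t = x/v = 39.3 km / (1.06 m/s) = 39300 m / 1.06 m/s = 37080 s = 0.4291 d.
k_d L₀/(k_r−k_d) = 0.357×13.0/(1.55−0.357) = 4.641/1.193 = 3.890 mg/L.
e^(−k_d t) = e^(−0.357×0.4291) = 0.8580; e^(−k_r t) = e^(−1.55×0.4291) = 0.5142.
D = 3.890 × (0.8580 − 0.5142) + 1.70 × 0.5142 = 1.337 + 0.8742 = 2.211 mg/L.

D ≈ 2.21 mg/L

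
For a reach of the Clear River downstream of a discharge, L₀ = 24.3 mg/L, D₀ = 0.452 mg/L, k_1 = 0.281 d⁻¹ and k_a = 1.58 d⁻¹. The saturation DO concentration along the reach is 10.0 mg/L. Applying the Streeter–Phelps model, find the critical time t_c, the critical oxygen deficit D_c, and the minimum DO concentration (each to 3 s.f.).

At the critical point dD/dt = 0, so k_1 L₀ e^(−k_1 t) = k_a D. Substituting D(t) from the Streeter–Phelps equation and solving for t gives
t_c = ln[(k_a/k_1)(1 − D₀(k_a−k_1)/(k_1 L₀))] / (k_a−k_1).
Here k_a−k_1 = 1.299 d⁻¹ and 1 − D₀(k_a−k_1)/(k_1 L₀) = 1 − 0.452×1.299/(0.281×24.3) = 0.9140, so
t_c = ln(5.623 × 0.9140) / 1.299 = 1.637 / 1.299 = 1.260 d.
L(t_c) = L₀ e^(−k_1 t_c) = 24.3 × 0.7018 = 17.05 mg/L, and at the critical point k_a D_c = k_1 L, so D_c = (0.281/1.58) × 17.05 = 3.033 mg/L.
Minimum DO = C_s − D_c = 10.0 − 3.033 = 6.967 mg/L.

t_c ≈ 1.26 d; D_c ≈ 3.03 mg/L; min DO ≈ 6.97 mg/L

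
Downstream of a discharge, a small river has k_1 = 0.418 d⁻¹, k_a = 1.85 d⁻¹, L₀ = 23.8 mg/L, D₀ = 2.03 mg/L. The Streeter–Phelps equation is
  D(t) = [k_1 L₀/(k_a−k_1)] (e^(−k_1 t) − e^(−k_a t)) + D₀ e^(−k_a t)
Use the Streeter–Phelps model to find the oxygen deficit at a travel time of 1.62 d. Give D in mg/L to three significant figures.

D ≈ 3.28 mg/L

k_1 L₀/(k_a−k_1) = 0.418×23.8/(1.85−0.418) = 9.948/1.432 = 6.947 mg/L.
e^(−k_1 t) = e^(−0.418×1.620) = 0.5081; e^(−k_a t) = e^(−1.85×1.620) = 0.04994.
D = 6.947 × (0.5081 − 0.04994) + 2.03 × 0.04994 = 3.183 + 0.1014 = 3.284 mg/L.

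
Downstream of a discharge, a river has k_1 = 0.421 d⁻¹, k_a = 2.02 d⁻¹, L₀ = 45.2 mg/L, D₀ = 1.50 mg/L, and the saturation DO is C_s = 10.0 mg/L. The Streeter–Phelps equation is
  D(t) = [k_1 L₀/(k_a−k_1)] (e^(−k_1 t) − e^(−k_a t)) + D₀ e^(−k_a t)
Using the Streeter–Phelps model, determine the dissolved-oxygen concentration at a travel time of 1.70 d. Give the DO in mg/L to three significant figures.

DO ≈ 4.52 mg/L

k_1 L₀/(k_a−k_1) = 0.421×45.2/(2.02−0.421) = 19.03/1.599 = 11.90 mg/L.
e^(−k_1 t) = e^(−0.421×1.700) = 0.4888; e^(−k_a t) = e^(−2.02×1.700) = 0.03226.
D = 11.90 × (0.4888 − 0.03226) + 1.50 × 0.03226 = 5.434 + 0.04839 = 5.482 mg/L.
DO = C_s − D = 10.0 − 5.482 = 4.518 mg/L.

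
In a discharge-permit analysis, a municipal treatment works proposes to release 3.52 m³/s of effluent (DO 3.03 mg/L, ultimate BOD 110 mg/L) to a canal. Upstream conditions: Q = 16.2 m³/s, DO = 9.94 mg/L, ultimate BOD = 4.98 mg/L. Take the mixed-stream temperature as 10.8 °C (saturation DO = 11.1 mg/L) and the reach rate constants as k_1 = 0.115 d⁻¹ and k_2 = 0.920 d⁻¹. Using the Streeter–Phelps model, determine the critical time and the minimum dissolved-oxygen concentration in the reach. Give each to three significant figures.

Mixed DO = (16.2×9.94 + 3.52×3.03)/(16.2+3.52) = 171.7/19.72 = 8.707 mg/L.
Mixed L₀ = (16.2×4.98 + 3.52×110)/(19.72) = 467.9/19.72 = 23.73 mg/L.
Initial deficit D₀ = C_s − DO₀ = 11.1 − 8.707 = 2.393 mg/L.
t_c = (1/0.8050) ln[(0.920/0.115)(1 − 2.393×0.8050/(0.115×23.73))] = 1.242 × ln(2.351) = 1.062 d.
D_c = (0.115/0.920) × 23.73 × e^(−0.115×1.062) = 0.1250 × 23.73 × 0.8851 = 2.625 mg/L.
Minimum DO = 11.1 − 2.625 = 8.475 mg/L.

t_c ≈ 1.06 d; minimum DO ≈ 8.48 mg/L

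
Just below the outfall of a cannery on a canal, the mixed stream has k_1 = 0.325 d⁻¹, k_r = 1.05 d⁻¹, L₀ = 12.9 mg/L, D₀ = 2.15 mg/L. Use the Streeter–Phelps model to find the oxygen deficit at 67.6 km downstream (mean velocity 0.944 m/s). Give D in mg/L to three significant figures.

D ≈ 2.90 mg/L

Travel time t = x/v = 67.6 km / (0.944 m/s) = 67600 m / 0.944 m/s = 71610 s = 0.8288 d.
k_1 L₀/(k_r−k_1) = 0.325×12.9/(1.05−0.325) = 4.192/0.7250 = 5.783 mg/L.
e^(−k_1 t) = e^(−0.325×0.8288) = 0.7639; e^(−k_r t) = e^(−1.05×0.8288) = 0.4188.
D = 5.783 × (0.7639 − 0.4188) + 2.15 × 0.4188 = 1.995 + 0.9005 = 2.896 mg/L.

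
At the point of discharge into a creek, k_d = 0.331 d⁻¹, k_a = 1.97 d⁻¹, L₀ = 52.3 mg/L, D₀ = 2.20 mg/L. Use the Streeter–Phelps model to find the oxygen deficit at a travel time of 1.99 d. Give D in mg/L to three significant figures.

D ≈ 5.30 mg/L

k_d L₀/(k_a−k_d) = 0.331×52.3/(1.97−0.331) = 17.31/1.639 = 10.56 mg/L.
e^(−k_d t) = e^(−0.331×1.990) = 0.5175; e^(−k_a t) = e^(−1.97×1.990) = 0.01984.
D = 10.56 × (0.5175 − 0.01984) + 2.20 × 0.01984 = 5.257 + 0.04364 = 5.300 mg/L.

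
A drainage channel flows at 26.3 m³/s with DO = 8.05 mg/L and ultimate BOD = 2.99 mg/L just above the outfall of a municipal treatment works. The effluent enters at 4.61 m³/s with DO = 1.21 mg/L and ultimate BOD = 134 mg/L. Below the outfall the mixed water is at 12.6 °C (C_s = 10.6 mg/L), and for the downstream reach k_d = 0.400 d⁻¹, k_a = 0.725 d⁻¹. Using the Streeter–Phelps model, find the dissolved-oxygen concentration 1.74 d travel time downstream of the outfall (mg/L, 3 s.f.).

DO ≈ 3.62 mg/L

Mixed DO = (26.3×8.05 + 4.61×1.21)/(26.3+4.61) = 217.3/30.91 = 7.030 mg/L.
Mixed L₀ = (26.3×2.99 + 4.61×134)/(30.91) = 696.4/30.91 = 22.53 mg/L.
Initial deficit D₀ = C_s − DO₀ = 10.6 − 7.030 = 3.570 mg/L.
D(1.74) = [0.400×22.53/(0.725−0.400)](e^(−0.400×1.74) − e^(−0.725×1.74)) + 3.570 e^(−0.725×1.74)
= 27.73 × (0.4986 − 0.2832) + 3.570 × 0.2832 = 6.982 mg/L.
DO = 10.6 − 6.982 = 3.618 mg/L.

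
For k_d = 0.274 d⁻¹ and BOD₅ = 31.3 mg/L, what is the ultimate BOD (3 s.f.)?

BOD₅ = L₀(1 − e^(−5k_d)) ⇒ L₀ = BOD₅ / (1 − e^(−5×0.274))
= 31.3 / (1 − 0.2541) = 31.3 / 0.7459 = 41.96 mg/L.

L₀ ≈ 42.0 mg/L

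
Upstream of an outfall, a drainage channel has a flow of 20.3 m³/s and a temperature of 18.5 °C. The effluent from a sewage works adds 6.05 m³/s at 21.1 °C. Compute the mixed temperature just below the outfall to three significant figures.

Flow-weighted mixing: C = (Q_r C_r + Q_w C_w)/(Q_r + Q_w)
= (20.3×18.5 + 6.05×21.1)/(20.3 + 6.05) = 503.2/26.35 = 19.10 °C.

19.1 °C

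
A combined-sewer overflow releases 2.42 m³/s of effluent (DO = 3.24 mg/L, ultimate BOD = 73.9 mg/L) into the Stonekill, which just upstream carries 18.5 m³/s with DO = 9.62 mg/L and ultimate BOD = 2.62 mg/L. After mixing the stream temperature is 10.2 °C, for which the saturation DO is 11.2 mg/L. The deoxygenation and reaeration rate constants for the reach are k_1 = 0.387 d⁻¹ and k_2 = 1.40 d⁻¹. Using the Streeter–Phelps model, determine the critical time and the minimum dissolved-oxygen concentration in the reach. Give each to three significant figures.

t_c ≈ 0.462 d; minimum DO ≈ 8.69 mg/L

Mixed DO = (18.5×9.62 + 2.42×3.24)/(18.5+2.42) = 185.8/20.92 = 8.882 mg/L.
Mixed L₀ = (18.5×2.62 + 2.42×73.9)/(20.92) = 227.3/20.92 = 10.87 mg/L.
Initial deficit D₀ = C_s − DO₀ = 11.2 − 8.882 = 2.318 mg/L.
t_c = (1/1.013) ln[(1.40/0.387)(1 − 2.318×1.013/(0.387×10.87))] = 0.9872 × ln(1.597) = 0.4624 d.
D_c = (0.387/1.40) × 10.87 × e^(−0.387×0.4624) = 0.2764 × 10.87 × 0.8362 = 2.511 mg/L.
Minimum DO = 11.2 − 2.511 = 8.689 mg/L.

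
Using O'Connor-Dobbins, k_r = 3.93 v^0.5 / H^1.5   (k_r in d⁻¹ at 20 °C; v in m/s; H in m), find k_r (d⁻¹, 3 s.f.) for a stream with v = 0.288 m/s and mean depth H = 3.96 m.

k_r ≈ 0.268 d⁻¹

k_r = 3.93 × 0.288^0.5 / 3.96^1.5 = 3.93 × 0.5367 / 7.880 = 0.2676 d⁻¹.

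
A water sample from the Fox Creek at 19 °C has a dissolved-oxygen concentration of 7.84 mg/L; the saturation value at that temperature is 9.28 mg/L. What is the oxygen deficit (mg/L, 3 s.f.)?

D ≈ 1.44 mg/L

D = C_s − C = 9.28 − 7.84 = 1.44 mg/L.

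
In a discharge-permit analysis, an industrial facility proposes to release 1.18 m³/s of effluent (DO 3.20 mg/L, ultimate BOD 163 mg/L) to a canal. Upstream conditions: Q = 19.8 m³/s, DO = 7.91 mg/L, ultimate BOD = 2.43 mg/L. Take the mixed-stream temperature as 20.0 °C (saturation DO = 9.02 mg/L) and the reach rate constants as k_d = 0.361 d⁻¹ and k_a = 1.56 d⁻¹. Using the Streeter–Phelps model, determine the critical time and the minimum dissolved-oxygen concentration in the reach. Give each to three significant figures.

t_c ≈ 0.797 d; minimum DO ≈ 7.03 mg/L

Mixed DO = (19.8×7.91 + 1.18×3.20)/(19.8+1.18) = 160.4/20.98 = 7.645 mg/L.
Mixed L₀ = (19.8×2.43 + 1.18×163)/(20.98) = 240.5/20.98 = 11.46 mg/L.
Initial deficit D₀ = C_s − DO₀ = 9.02 − 7.645 = 1.375 mg/L.
t_c = (1/1.199) ln[(1.56/0.361)(1 − 1.375×1.199/(0.361×11.46))] = 0.8340 × ln(2.600) = 0.7968 d.
D_c = (0.361/1.56) × 11.46 × e^(−0.361×0.7968) = 0.2314 × 11.46 × 0.7500 = 1.989 mg/L.
Minimum DO = 9.02 − 1.989 = 7.031 mg/L.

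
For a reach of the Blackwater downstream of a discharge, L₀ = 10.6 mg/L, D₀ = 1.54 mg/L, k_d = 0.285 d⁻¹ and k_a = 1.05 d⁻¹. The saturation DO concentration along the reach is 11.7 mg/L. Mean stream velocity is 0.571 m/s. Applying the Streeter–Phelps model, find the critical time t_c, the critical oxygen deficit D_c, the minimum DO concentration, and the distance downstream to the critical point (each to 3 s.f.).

At the critical point dD/dt = 0, so k_d L₀ e^(−k_d t) = k_a D. Substituting D(t) from the Streeter–Phelps equation and solving for t gives
t_c = ln[(k_a/k_d)(1 − D₀(k_a−k_d)/(k_d L₀))] / (k_a−k_d).
Here k_a−k_d = 0.7650 d⁻¹ and 1 − D₀(k_a−k_d)/(k_d L₀) = 1 − 1.54×0.7650/(0.285×10.6) = 0.6100, so
t_c = ln(3.684 × 0.6100) / 0.7650 = 0.8098 / 0.7650 = 1.059 d.
L(t_c) = L₀ e^(−k_d t_c) = 10.6 × 0.7396 = 7.839 mg/L, and at the critical point k_a D_c = k_d L, so D_c = (0.285/1.05) × 7.839 = 2.128 mg/L.
Minimum DO = C_s − D_c = 11.7 − 2.128 = 9.572 mg/L.
x_c = v t_c = 0.571 m/s × 1.059 d × 86400 s/d = 52220 m ≈ 52.2 km.

t_c ≈ 1.06 d; D_c ≈ 2.13 mg/L; min DO ≈ 9.57 mg/L; x_c ≈ 52.2 km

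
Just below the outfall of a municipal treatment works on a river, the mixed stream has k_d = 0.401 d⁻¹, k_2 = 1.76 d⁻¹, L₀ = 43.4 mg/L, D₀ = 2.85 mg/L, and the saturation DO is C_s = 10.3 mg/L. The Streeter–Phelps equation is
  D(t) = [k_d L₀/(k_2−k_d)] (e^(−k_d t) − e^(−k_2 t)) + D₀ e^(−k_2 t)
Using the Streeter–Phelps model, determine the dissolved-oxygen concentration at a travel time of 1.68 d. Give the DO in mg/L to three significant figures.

k_d L₀/(k_2−k_d) = 0.401×43.4/(1.76−0.401) = 17.40/1.359 = 12.81 mg/L.
e^(−k_d t) = e^(−0.401×1.680) = 0.5098; e^(−k_2 t) = e^(−1.76×1.680) = 0.05199.
D = 12.81 × (0.5098 − 0.05199) + 2.85 × 0.05199 = 5.863 + 0.1482 = 6.011 mg/L.
DO = C_s − D = 10.3 − 6.011 = 4.289 mg/L.

DO ≈ 4.29 mg/L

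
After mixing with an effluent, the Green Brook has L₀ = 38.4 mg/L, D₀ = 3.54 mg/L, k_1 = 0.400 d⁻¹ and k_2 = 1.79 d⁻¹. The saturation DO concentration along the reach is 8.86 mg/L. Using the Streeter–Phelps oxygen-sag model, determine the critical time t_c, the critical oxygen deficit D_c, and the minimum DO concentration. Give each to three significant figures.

t_c ≈ 0.800 d; D_c ≈ 6.23 mg/L; min DO ≈ 2.63 mg/L

With k_2/k_1 = 4.475 and 1 − D₀(k_2−k_1)/(k_1 L₀) = 0.6796,
t_c = ln(4.475 × 0.6796) / (1.79 − 0.400) = ln(3.041) / 1.390 = 1.112/1.390 = 0.8002 d.
L(t_c) = L₀ e^(−k_1 t_c) = 38.4 × 0.7261 = 27.88 mg/L, and at the critical point k_2 D_c = k_1 L, so D_c = (0.400/1.79) × 27.88 = 6.231 mg/L.
Minimum DO = C_s − D_c = 8.86 − 6.231 = 2.629 mg/L.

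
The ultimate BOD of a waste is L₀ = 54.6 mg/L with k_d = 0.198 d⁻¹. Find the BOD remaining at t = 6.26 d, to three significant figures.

L_t = L₀ e^(−k_d t) = 54.6 × e^(−0.198×6.26) = 54.6 × 0.2895 = 15.81 mg/L.

L ≈ 15.8 mg/L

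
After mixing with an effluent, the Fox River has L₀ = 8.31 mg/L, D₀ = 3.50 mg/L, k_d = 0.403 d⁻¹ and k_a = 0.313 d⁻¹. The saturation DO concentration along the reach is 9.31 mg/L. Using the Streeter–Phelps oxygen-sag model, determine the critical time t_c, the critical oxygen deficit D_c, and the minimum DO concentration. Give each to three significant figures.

t_c ≈ 1.81 d; D_c ≈ 5.16 mg/L; min DO ≈ 4.15 mg/L

t_c = [1/(k_a−k_d)] ln[(k_a/k_d)(1 − D₀(k_a−k_d)/(k_d L₀))]
= [1/(0.313−0.403)] ln[(0.313/0.403)(1 − 3.50×-0.09000/(0.403×8.31))]
= (1/-0.09000) ln[0.7767 × 1.094] = -11.11 × ln(0.8497) = -11.11 × -0.1628 = 1.809 d.
D_c = (k_d/k_a) L₀ e^(−k_d t_c) = (0.403/0.313) × 8.31 × e^(−0.403×1.809) = 1.288 × 8.31 × 0.4823 = 5.161 mg/L.
Minimum DO = C_s − D_c = 9.31 − 5.161 = 4.149 mg/L.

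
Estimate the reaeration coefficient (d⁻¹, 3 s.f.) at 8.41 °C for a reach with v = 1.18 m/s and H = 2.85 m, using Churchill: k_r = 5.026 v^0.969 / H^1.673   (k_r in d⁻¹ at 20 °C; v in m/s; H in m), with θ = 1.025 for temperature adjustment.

k_r(20) = 5.026 × 1.18^0.969 / 2.85^1.673 = 5.026 × 1.174 / 5.767 = 1.023 d⁻¹.
k_r(8.41) = 1.023 × 1.025^(8.41−20) = 1.023 × 0.7511 = 0.7685 d⁻¹.

k_r ≈ 0.768 d⁻¹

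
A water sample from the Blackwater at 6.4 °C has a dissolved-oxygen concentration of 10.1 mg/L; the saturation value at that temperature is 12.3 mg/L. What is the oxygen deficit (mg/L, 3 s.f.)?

D ≈ 2.20 mg/L

D = C_s − C = 12.3 − 10.1 = 2.20 mg/L.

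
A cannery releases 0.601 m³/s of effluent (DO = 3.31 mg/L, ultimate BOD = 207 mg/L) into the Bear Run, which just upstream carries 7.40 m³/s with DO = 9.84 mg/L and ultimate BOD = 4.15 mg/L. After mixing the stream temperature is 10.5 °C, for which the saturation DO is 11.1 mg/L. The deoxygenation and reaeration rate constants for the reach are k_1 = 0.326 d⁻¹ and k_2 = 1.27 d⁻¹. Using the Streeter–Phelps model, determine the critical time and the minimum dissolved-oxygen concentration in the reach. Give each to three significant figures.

t_c ≈ 1.12 d; minimum DO ≈ 7.65 mg/L

Mixed DO = (7.40×9.84 + 0.601×3.31)/(7.40+0.601) = 74.81/8.001 = 9.349 mg/L.
Mixed L₀ = (7.40×4.15 + 0.601×207)/(8.001) = 155.1/8.001 = 19.39 mg/L.
Initial deficit D₀ = C_s − DO₀ = 11.1 − 9.349 = 1.751 mg/L.
t_c = (1/0.9440) ln[(1.27/0.326)(1 − 1.751×0.9440/(0.326×19.39))] = 1.059 × ln(2.877) = 1.119 d.
D_c = (0.326/1.27) × 19.39 × e^(−0.326×1.119) = 0.2567 × 19.39 × 0.6942 = 3.455 mg/L.
Minimum DO = 11.1 − 3.455 = 7.645 mg/L.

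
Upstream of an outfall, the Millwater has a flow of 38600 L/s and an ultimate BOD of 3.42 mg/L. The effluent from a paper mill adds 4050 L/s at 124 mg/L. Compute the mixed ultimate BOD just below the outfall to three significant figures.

14.9 mg/L

Flow-weighted mixing: C = (Q_r C_r + Q_w C_w)/(Q_r + Q_w)
= (38600×3.42 + 4050×124)/(38600 + 4050) = 634200/42650 = 14.87 mg/L.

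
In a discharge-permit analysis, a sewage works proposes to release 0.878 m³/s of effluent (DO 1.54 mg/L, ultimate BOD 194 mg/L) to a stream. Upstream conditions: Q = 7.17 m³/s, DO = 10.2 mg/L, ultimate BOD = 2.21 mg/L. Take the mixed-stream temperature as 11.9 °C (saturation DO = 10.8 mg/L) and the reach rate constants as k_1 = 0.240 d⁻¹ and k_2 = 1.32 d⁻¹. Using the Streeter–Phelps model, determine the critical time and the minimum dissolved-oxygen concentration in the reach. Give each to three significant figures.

t_c ≈ 1.25 d; minimum DO ≈ 7.68 mg/L

Mixed DO = (7.17×10.2 + 0.878×1.54)/(7.17+0.878) = 74.49/8.048 = 9.255 mg/L.
Mixed L₀ = (7.17×2.21 + 0.878×194)/(8.048) = 186.2/8.048 = 23.13 mg/L.
Initial deficit D₀ = C_s − DO₀ = 10.8 − 9.255 = 1.545 mg/L.
t_c = (1/1.080) ln[(1.32/0.240)(1 − 1.545×1.080/(0.240×23.13))] = 0.9259 × ln(3.847) = 1.248 d.
D_c = (0.240/1.32) × 23.13 × e^(−0.240×1.248) = 0.1818 × 23.13 × 0.7413 = 3.118 mg/L.
Minimum DO = 10.8 − 3.118 = 7.682 mg/L.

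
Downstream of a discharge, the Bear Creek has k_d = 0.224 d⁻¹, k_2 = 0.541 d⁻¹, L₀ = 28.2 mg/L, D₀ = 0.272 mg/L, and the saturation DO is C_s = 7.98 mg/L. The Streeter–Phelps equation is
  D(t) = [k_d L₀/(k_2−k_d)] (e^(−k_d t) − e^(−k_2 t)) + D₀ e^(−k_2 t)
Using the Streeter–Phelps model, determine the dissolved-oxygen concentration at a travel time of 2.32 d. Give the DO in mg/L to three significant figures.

DO ≈ 1.73 mg/L

k_d L₀/(k_2−k_d) = 0.224×28.2/(0.541−0.224) = 6.317/0.3170 = 19.93 mg/L.
e^(−k_d t) = e^(−0.224×2.320) = 0.5947; e^(−k_2 t) = e^(−0.541×2.320) = 0.2850.
D = 19.93 × (0.5947 − 0.2850) + 0.272 × 0.2850 = 6.171 + 0.07753 = 6.248 mg/L.
DO = C_s − D = 7.98 − 6.248 = 1.732 mg/L.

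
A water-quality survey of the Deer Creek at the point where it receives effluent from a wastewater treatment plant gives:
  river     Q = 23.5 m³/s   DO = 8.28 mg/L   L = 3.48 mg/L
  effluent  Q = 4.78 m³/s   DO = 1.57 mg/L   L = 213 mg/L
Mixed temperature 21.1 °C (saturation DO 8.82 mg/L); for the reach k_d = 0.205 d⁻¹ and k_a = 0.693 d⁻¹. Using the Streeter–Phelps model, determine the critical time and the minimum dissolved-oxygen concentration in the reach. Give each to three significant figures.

Mixed DO = (23.5×8.28 + 4.78×1.57)/(23.5+4.78) = 202.1/28.28 = 7.146 mg/L.
Mixed L₀ = (23.5×3.48 + 4.78×213)/(28.28) = 1100/28.28 = 38.89 mg/L.
Initial deficit D₀ = C_s − DO₀ = 8.82 − 7.146 = 1.674 mg/L.
t_c = (1/0.4880) ln[(0.693/0.205)(1 − 1.674×0.4880/(0.205×38.89))] = 2.049 × ln(3.034) = 2.274 d.
D_c = (0.205/0.693) × 38.89 × e^(−0.205×2.274) = 0.2958 × 38.89 × 0.6273 = 7.218 mg/L.
Minimum DO = 8.82 − 7.218 = 1.602 mg/L.

t_c ≈ 2.27 d; minimum DO ≈ 1.60 mg/L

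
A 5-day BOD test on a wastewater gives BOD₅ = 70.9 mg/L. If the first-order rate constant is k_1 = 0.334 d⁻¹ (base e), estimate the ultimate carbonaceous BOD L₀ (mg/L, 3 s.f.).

L₀ ≈ 87.3 mg/L

BOD₅ = L₀(1 − e^(−5k_1)) ⇒ L₀ = BOD₅ / (1 − e^(−5×0.334))
= 70.9 / (1 − 0.1882) = 70.9 / 0.8118 = 87.34 mg/L.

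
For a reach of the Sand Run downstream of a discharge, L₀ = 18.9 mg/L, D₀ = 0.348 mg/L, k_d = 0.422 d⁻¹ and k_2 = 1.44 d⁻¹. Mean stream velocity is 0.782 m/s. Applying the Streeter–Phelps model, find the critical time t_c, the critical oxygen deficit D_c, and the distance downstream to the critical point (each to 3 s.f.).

t_c ≈ 1.16 d; D_c ≈ 3.39 mg/L; x_c ≈ 78.4 km

With k_2/k_d = 3.412 and 1 − D₀(k_2−k_d)/(k_d L₀) = 0.9556,
t_c = ln(3.412 × 0.9556) / (1.44 − 0.422) = ln(3.261) / 1.018 = 1.182/1.018 = 1.161 d.
L(t_c) = L₀ e^(−k_d t_c) = 18.9 × 0.6126 = 11.58 mg/L, and at the critical point k_2 D_c = k_d L, so D_c = (0.422/1.44) × 11.58 = 3.393 mg/L.
x_c = v t_c = 0.782 m/s × 1.161 d × 86400 s/d = 78450 m ≈ 78.4 km.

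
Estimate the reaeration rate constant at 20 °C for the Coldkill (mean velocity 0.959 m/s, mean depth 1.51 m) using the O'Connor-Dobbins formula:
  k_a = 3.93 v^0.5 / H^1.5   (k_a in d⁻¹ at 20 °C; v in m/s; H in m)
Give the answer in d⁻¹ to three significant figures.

k_a ≈ 2.07 d⁻¹

k_a = 3.93 × 0.959^0.5 / 1.51^1.5 = 3.93 × 0.9793 / 1.856 = 2.074 d⁻¹.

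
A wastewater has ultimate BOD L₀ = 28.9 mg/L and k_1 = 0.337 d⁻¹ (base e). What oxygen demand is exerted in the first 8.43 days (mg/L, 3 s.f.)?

y ≈ 27.2 mg/L

y_t = L₀(1 − e^(−k_1 t)) = 28.9 × (1 − e^(−0.337×8.43))
= 28.9 × (1 − 0.05837) = 28.9 × 0.9416 = 27.21 mg/L.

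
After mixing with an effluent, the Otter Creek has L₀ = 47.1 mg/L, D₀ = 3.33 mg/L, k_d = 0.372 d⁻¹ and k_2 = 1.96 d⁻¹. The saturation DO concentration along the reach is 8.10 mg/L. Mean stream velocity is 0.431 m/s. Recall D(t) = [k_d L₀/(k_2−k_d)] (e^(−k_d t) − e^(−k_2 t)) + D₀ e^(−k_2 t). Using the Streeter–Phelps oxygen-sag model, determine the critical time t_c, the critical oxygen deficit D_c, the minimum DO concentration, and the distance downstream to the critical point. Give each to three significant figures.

With k_2/k_d = 5.269 and 1 − D₀(k_2−k_d)/(k_d L₀) = 0.6982,
t_c = ln(5.269 × 0.6982) / (1.96 − 0.372) = ln(3.679) / 1.588 = 1.303/1.588 = 0.8202 d.
L(t_c) = L₀ e^(−k_d t_c) = 47.1 × 0.7370 = 34.71 mg/L, and at the critical point k_2 D_c = k_d L, so D_c = (0.372/1.96) × 34.71 = 6.589 mg/L.
Minimum DO = C_s − D_c = 8.10 − 6.589 = 1.511 mg/L.
x_c = v t_c = 0.431 m/s × 0.8202 d × 86400 s/d = 30540 m ≈ 30.5 km.

t_c ≈ 0.820 d; D_c ≈ 6.59 mg/L; min DO ≈ 1.51 mg/L; x_c ≈ 30.5 km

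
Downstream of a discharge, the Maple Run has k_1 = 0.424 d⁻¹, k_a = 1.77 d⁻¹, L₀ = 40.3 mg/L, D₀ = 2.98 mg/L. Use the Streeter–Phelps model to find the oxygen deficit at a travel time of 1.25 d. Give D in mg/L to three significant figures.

k_1 L₀/(k_a−k_1) = 0.424×40.3/(1.77−0.424) = 17.09/1.346 = 12.69 mg/L.
e^(−k_1 t) = e^(−0.424×1.250) = 0.5886; e^(−k_a t) = e^(−1.77×1.250) = 0.1094.
D = 12.69 × (0.5886 − 0.1094) + 2.98 × 0.1094 = 6.083 + 0.3261 = 6.409 mg/L.

D ≈ 6.41 mg/L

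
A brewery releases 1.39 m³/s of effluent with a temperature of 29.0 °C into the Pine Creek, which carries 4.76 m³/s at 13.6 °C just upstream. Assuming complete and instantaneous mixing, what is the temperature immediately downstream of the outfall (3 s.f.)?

17.1 °C

Flow-weighted mixing: C = (Q_r C_r + Q_w C_w)/(Q_r + Q_w)
= (4.76×13.6 + 1.39×29.0)/(4.76 + 1.39) = 105.0/6.150 = 17.08 °C.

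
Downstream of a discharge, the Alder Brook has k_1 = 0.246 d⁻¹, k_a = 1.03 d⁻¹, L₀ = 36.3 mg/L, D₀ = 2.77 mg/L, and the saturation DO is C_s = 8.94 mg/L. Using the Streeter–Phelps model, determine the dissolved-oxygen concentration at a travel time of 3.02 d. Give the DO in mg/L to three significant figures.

DO ≈ 3.91 mg/L

k_1 L₀/(k_a−k_1) = 0.246×36.3/(1.03−0.246) = 8.930/0.7840 = 11.39 mg/L.
e^(−k_1 t) = e^(−0.246×3.020) = 0.4757; e^(−k_a t) = e^(−1.03×3.020) = 0.04457.
D = 11.39 × (0.4757 − 0.04457) + 2.77 × 0.04457 = 4.911 + 0.1235 = 5.034 mg/L.
DO = C_s − D = 8.94 − 5.034 = 3.906 mg/L.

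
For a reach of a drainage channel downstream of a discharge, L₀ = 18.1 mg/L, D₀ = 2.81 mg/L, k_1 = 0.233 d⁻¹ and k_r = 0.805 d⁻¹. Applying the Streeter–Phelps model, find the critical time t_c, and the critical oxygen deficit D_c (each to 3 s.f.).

t_c ≈ 1.33 d; D_c ≈ 3.84 mg/L

At the critical point dD/dt = 0, so k_1 L₀ e^(−k_1 t) = k_r D. Substituting D(t) from the Streeter–Phelps equation and solving for t gives
t_c = ln[(k_r/k_1)(1 − D₀(k_r−k_1)/(k_1 L₀))] / (k_r−k_1).
Here k_r−k_1 = 0.5720 d⁻¹ and 1 − D₀(k_r−k_1)/(k_1 L₀) = 1 − 2.81×0.5720/(0.233×18.1) = 0.6189, so
t_c = ln(3.455 × 0.6189) / 0.5720 = 0.7600 / 0.5720 = 1.329 d.
L(t_c) = L₀ e^(−k_1 t_c) = 18.1 × 0.7338 = 13.28 mg/L, and at the critical point k_r D_c = k_1 L, so D_c = (0.233/0.805) × 13.28 = 3.844 mg/L.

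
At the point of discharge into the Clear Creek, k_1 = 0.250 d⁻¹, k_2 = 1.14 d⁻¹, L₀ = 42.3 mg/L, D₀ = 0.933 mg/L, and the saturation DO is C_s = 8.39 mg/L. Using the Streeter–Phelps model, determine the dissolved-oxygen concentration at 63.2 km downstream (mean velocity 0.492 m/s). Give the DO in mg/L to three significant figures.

DO ≈ 2.21 mg/L

Travel time t = x/v = 63.2 km / (0.492 m/s) = 63200 m / 0.492 m/s = 128500 s = 1.487 d.
k_1 L₀/(k_2−k_1) = 0.250×42.3/(1.14−0.250) = 10.57/0.8900 = 11.88 mg/L.
e^(−k_1 t) = e^(−0.250×1.487) = 0.6896; e^(−k_2 t) = e^(−1.14×1.487) = 0.1836.
D = 11.88 × (0.6896 − 0.1836) + 0.933 × 0.1836 = 6.012 + 0.1713 = 6.183 mg/L.
DO = C_s − D = 8.39 − 6.183 = 2.207 mg/L.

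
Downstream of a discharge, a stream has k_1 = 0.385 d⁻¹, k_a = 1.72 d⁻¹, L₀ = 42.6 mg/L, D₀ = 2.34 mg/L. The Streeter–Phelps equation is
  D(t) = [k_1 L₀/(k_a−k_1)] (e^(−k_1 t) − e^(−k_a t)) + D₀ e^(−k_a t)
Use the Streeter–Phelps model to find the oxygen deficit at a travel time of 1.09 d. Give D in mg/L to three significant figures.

D ≈ 6.55 mg/L

k_1 L₀/(k_a−k_1) = 0.385×42.6/(1.72−0.385) = 16.40/1.335 = 12.29 mg/L.
e^(−k_1 t) = e^(−0.385×1.090) = 0.6573; e^(−k_a t) = e^(−1.72×1.090) = 0.1534.
D = 12.29 × (0.6573 − 0.1534) + 2.34 × 0.1534 = 6.191 + 0.3589 = 6.549 mg/L.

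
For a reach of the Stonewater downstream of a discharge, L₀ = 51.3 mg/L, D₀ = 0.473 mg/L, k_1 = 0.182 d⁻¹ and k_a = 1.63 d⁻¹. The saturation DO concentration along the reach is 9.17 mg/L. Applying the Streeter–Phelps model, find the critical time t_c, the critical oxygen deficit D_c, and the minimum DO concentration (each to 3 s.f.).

t_c = [1/(k_a−k_1)] ln[(k_a/k_1)(1 − D₀(k_a−k_1)/(k_1 L₀))]
= [1/(1.63−0.182)] ln[(1.63/0.182)(1 − 0.473×1.448/(0.182×51.3))]
= (1/1.448) ln[8.956 × 0.9266] = 0.6906 × ln(8.299) = 0.6906 × 2.116 = 1.461 d.
D_c = (k_1/k_a) L₀ e^(−k_1 t_c) = (0.182/1.63) × 51.3 × e^(−0.182×1.461) = 0.1117 × 51.3 × 0.7665 = 4.390 mg/L.
Minimum DO = C_s − D_c = 9.17 − 4.390 = 4.780 mg/L.

t_c ≈ 1.46 d; D_c ≈ 4.39 mg/L; min DO ≈ 4.78 mg/L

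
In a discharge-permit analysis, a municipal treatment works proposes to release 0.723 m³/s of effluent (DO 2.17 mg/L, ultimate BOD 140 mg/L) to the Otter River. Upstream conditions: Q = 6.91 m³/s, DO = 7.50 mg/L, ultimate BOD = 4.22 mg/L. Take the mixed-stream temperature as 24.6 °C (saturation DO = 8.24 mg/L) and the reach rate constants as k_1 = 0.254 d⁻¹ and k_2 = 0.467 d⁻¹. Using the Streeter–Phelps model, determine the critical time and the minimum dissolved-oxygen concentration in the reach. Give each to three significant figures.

t_c ≈ 2.56 d; minimum DO ≈ 3.39 mg/L

Mixed DO = (6.91×7.50 + 0.723×2.17)/(6.91+0.723) = 53.39/7.633 = 6.995 mg/L.
Mixed L₀ = (6.91×4.22 + 0.723×140)/(7.633) = 130.4/7.633 = 17.08 mg/L.
Initial deficit D₀ = C_s − DO₀ = 8.24 − 6.995 = 1.245 mg/L.
t_c = (1/0.2130) ln[(0.467/0.254)(1 − 1.245×0.2130/(0.254×17.08))] = 4.695 × ln(1.726) = 2.563 d.
D_c = (0.254/0.467) × 17.08 × e^(−0.254×2.563) = 0.5439 × 17.08 × 0.5215 = 4.845 mg/L.
Minimum DO = 8.24 − 4.845 = 3.395 mg/L.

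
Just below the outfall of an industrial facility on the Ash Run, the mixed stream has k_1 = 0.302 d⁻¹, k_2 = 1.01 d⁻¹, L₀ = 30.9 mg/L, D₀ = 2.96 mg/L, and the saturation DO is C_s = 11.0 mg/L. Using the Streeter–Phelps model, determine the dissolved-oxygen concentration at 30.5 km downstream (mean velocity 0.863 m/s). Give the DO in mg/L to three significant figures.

DO ≈ 6.11 mg/L

Travel time t = x/v = 30.5 km / (0.863 m/s) = 30500 m / 0.863 m/s = 35340 s = 0.4090 d.
k_1 L₀/(k_2−k_1) = 0.302×30.9/(1.01−0.302) = 9.332/0.7080 = 13.18 mg/L.
e^(−k_1 t) = e^(−0.302×0.4090) = 0.8838; e^(−k_2 t) = e^(−1.01×0.4090) = 0.6616.
D = 13.18 × (0.8838 − 0.6616) + 2.96 × 0.6616 = 2.929 + 1.958 = 4.887 mg/L.
DO = C_s − D = 11.0 − 4.887 = 6.113 mg/L.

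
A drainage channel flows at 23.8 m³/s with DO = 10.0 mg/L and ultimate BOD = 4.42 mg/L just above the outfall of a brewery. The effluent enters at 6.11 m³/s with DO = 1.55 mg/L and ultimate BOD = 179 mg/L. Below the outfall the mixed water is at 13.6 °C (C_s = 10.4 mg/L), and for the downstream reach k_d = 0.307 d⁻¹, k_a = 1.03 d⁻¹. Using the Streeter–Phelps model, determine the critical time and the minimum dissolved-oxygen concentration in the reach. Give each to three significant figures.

Mixed DO = (23.8×10.0 + 6.11×1.55)/(23.8+6.11) = 247.5/29.91 = 8.274 mg/L.
Mixed L₀ = (23.8×4.42 + 6.11×179)/(29.91) = 1199/29.91 = 40.08 mg/L.
Initial deficit D₀ = C_s − DO₀ = 10.4 − 8.274 = 2.126 mg/L.
t_c = (1/0.7230) ln[(1.03/0.307)(1 − 2.126×0.7230/(0.307×40.08))] = 1.383 × ln(2.936) = 1.490 d.
D_c = (0.307/1.03) × 40.08 × e^(−0.307×1.490) = 0.2981 × 40.08 × 0.6330 = 7.562 mg/L.
Minimum DO = 10.4 − 7.562 = 2.838 mg/L.

t_c ≈ 1.49 d; minimum DO ≈ 2.84 mg/L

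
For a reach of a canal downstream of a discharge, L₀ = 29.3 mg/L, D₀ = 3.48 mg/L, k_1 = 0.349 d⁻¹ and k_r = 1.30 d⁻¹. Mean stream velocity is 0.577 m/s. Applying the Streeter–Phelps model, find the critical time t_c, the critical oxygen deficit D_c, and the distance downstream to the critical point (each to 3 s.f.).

At the critical point dD/dt = 0, so k_1 L₀ e^(−k_1 t) = k_r D. Substituting D(t) from the Streeter–Phelps equation and solving for t gives
t_c = ln[(k_r/k_1)(1 − D₀(k_r−k_1)/(k_1 L₀))] / (k_r−k_1).
Here k_r−k_1 = 0.9510 d⁻¹ and 1 − D₀(k_r−k_1)/(k_1 L₀) = 1 − 3.48×0.9510/(0.349×29.3) = 0.6764, so
t_c = ln(3.725 × 0.6764) / 0.9510 = 0.9240 / 0.9510 = 0.9716 d.
D_c = (k_1/k_r) L₀ e^(−k_1 t_c) = (0.349/1.30) × 29.3 × e^(−0.349×0.9716) = 0.2685 × 29.3 × 0.7124 = 5.604 mg/L.
x_c = v t_c = 0.577 m/s × 0.9716 d × 86400 s/d = 48440 m ≈ 48.4 km.

t_c ≈ 0.972 d; D_c ≈ 5.60 mg/L; x_c ≈ 48.4 km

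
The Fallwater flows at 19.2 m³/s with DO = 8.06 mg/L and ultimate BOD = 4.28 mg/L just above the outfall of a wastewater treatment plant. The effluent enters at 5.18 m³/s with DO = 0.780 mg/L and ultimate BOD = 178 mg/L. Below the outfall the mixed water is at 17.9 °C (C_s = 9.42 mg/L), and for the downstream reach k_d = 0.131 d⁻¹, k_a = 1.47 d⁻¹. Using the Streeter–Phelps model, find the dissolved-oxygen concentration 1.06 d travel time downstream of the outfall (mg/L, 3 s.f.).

DO ≈ 6.15 mg/L

Mixed DO = (19.2×8.06 + 5.18×0.780)/(19.2+5.18) = 158.8/24.38 = 6.513 mg/L.
Mixed L₀ = (19.2×4.28 + 5.18×178)/(24.38) = 1004/24.38 = 41.19 mg/L.
Initial deficit D₀ = C_s − DO₀ = 9.42 − 6.513 = 2.907 mg/L.
D(1.06) = [0.131×41.19/(1.47−0.131)](e^(−0.131×1.06) − e^(−1.47×1.06)) + 2.907 e^(−1.47×1.06)
= 4.030 × (0.8703 − 0.2105) + 2.907 × 0.2105 = 3.271 mg/L.
DO = 9.42 − 3.271 = 6.149 mg/L.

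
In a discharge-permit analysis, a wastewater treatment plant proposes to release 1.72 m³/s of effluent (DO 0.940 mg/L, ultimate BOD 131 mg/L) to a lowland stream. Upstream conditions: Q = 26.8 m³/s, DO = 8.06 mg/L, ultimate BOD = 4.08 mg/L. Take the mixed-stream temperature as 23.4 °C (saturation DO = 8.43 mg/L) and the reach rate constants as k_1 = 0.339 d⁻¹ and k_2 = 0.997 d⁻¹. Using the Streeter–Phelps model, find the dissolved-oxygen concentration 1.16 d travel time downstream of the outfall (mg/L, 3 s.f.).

DO ≈ 6.00 mg/L

Mixed DO = (26.8×8.06 + 1.72×0.940)/(26.8+1.72) = 217.6/28.52 = 7.631 mg/L.
Mixed L₀ = (26.8×4.08 + 1.72×131)/(28.52) = 334.7/28.52 = 11.73 mg/L.
Initial deficit D₀ = C_s − DO₀ = 8.43 − 7.631 = 0.7994 mg/L.
D(1.16) = [0.339×11.73/(0.997−0.339)](e^(−0.339×1.16) − e^(−0.997×1.16)) + 0.7994 e^(−0.997×1.16)
= 6.046 × (0.6749 − 0.3146) + 0.7994 × 0.3146 = 2.430 mg/L.
DO = 8.43 − 2.430 = 6.000 mg/L.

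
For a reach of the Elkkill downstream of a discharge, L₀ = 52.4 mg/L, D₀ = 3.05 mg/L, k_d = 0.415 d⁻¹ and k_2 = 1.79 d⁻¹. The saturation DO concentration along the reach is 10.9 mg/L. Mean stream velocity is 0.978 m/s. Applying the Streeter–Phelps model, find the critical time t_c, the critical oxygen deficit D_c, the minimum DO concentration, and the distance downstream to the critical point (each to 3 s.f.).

At the critical point dD/dt = 0, so k_d L₀ e^(−k_d t) = k_2 D. Substituting D(t) from the Streeter–Phelps equation and solving for t gives
t_c = ln[(k_2/k_d)(1 − D₀(k_2−k_d)/(k_d L₀))] / (k_2−k_d).
Here k_2−k_d = 1.375 d⁻¹ and 1 − D₀(k_2−k_d)/(k_d L₀) = 1 − 3.05×1.375/(0.415×52.4) = 0.8071, so
t_c = ln(4.313 × 0.8071) / 1.375 = 1.247 / 1.375 = 0.9072 d.
L(t_c) = L₀ e^(−k_d t_c) = 52.4 × 0.6863 = 35.96 mg/L, and at the critical point k_2 D_c = k_d L, so D_c = (0.415/1.79) × 35.96 = 8.337 mg/L.
Minimum DO = C_s − D_c = 10.9 − 8.337 = 2.563 mg/L.
x_c = v t_c = 0.978 m/s × 0.9072 d × 86400 s/d = 76660 m ≈ 76.7 km.

t_c ≈ 0.907 d; D_c ≈ 8.34 mg/L; min DO ≈ 2.56 mg/L; x_c ≈ 76.7 km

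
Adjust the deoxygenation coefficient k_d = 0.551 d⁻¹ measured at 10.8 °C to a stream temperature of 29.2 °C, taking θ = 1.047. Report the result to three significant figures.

k_d ≈ 1.28 d⁻¹

k_d(T₂) = k_d(T₁) · θ^(T₂−T₁) = 0.551 × 1.047^(29.2−10.8)
= 0.551 × 1.047^18.4 = 0.551 × 2.328 = 1.283 d⁻¹.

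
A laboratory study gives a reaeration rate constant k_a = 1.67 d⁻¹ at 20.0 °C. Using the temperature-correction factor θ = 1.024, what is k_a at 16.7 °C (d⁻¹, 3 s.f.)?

k_a ≈ 1.54 d⁻¹

k_a(T₂) = k_a(T₁) · θ^(T₂−T₁) = 1.67 × 1.024^(16.7−20.0)
= 1.67 × 1.024^-3.30 = 1.67 × 0.9247 = 1.544 d⁻¹.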